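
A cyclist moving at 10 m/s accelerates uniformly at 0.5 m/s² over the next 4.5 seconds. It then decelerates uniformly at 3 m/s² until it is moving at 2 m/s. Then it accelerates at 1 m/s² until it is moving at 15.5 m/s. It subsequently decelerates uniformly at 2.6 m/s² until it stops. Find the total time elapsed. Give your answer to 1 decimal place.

27.4 s

Phase 1 (accelerating): v₀ = 10.0 m/s, a = 0.5 m/s².
v = v₀ + at = 10.0 + (0.5)(4.5) = 12.2 m/s
Δx = v₀t + ½at² = 10.0·4.5 + 0.5·0.5·4.5² = 50.1 m

Phase 2 (decelerating): v₀ = 12.2 m/s, a = -3 m/s².
v = v₀ + at → t = (2 − 12.2) / -3 = 3.42 s
v² = v₀² + 2aΔx → Δx = (2² − 12.2²)/(2·-3) = 24.3 m

Phase 3 (accelerating): v₀ = 2.00 m/s, a = 1 m/s².
v = v₀ + at → t = (15.5 − 2.00) / 1 = 13.5 s
v² = v₀² + 2aΔx → Δx = (15.5² − 2.00²)/(2·1) = 118 m

Phase 4 (decelerating): v₀ = 15.5 m/s, a = -2.6 m/s².
v = v₀ + at → t = (0 − 15.5) / -2.6 = 5.96 s
v² = v₀² + 2aΔx → Δx = (0² − 15.5²)/(2·-2.6) = 46.2 m
Total time = 4.50 + 3.42 + 13.5 + 5.96 = 27.4 s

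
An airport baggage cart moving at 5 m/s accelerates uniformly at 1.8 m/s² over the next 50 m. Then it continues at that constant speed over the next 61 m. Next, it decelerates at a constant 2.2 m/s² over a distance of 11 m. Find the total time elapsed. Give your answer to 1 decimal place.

Phase 1 (accelerating): v₀ = 5.00 m/s, a = 1.8 m/s².
v² = v₀² + 2aΔx = 5.00² + 2·1.8·50 = 205 → v = 14.3 m/s
t = (v − v₀)/a = (14.3 − 5.00)/1.8 = 5.18 s

Phase 2 (constant speed): v₀ = 14.3 m/s, a = 0 m/s².
Constant speed: t = d/v = 61/14.3 = 4.26 s

Phase 3 (decelerating): v₀ = 14.3 m/s, a = -2.2 m/s².
v² = v₀² + 2aΔx = 14.3² + 2·-2.2·11 = 157 → v = 12.5 m/s
t = (v − v₀)/a = (12.5 − 14.3)/-2.2 = 0.820 s
Total time = 5.18 + 4.26 + 0.820 = 10.3 s

10.3 s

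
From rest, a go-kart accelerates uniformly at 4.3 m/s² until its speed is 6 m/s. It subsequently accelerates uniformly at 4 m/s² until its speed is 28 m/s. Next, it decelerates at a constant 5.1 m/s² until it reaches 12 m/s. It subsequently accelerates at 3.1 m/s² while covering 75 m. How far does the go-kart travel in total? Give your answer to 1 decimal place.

235.4 m

Phase 1 (accelerating): v₀ = 0 m/s, a = 4.3 m/s².
v = v₀ + at → t = (6 − 0) / 4.3 = 1.40 s
v² = v₀² + 2aΔx → Δx = (6² − 0²)/(2·4.3) = 4.19 m

Phase 2 (accelerating): v₀ = 6.00 m/s, a = 4 m/s².
v = v₀ + at → t = (28 − 6.00) / 4 = 5.50 s
v² = v₀² + 2aΔx → Δx = (28² − 6.00²)/(2·4) = 93.5 m

Phase 3 (decelerating): v₀ = 28.0 m/s, a = -5.1 m/s².
v = v₀ + at → t = (12 − 28.0) / -5.1 = 3.14 s
v² = v₀² + 2aΔx → Δx = (12² − 28.0²)/(2·-5.1) = 62.7 m

Phase 4 (accelerating): v₀ = 12.0 m/s, a = 3.1 m/s².
v² = v₀² + 2aΔx = 12.0² + 2·3.1·75 = 609 → v = 24.7 m/s
t = (v − v₀)/a = (24.7 − 12.0)/3.1 = 4.09 s
Total distance = 4.19 + 93.5 + 62.7 + 75.0 = 235 m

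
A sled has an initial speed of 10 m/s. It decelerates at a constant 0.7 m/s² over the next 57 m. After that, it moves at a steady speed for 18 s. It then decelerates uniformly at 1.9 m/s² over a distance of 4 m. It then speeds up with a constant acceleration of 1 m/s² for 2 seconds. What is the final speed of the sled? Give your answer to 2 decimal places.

Phase 1 (decelerating): v₀ = 10.0 m/s, a = -0.7 m/s².
v² = v₀² + 2aΔx = 10.0² + 2·-0.7·57 = 20.2 → v = 4.49 m/s
t = (v − v₀)/a = (4.49 − 10.0)/-0.7 = 7.87 s

Phase 2 (constant speed): v₀ = 4.49 m/s, a = 0 m/s².
v = v₀ + at = 4.49 + (0)(18) = 4.49 m/s
Δx = v₀t + ½at² = 4.49·18 + 0.5·0·18² = 80.9 m

Phase 3 (decelerating): v₀ = 4.49 m/s, a = -1.9 m/s².
v² = v₀² + 2aΔx = 4.49² + 2·-1.9·4 = 5.00 → v = 2.24 m/s
t = (v − v₀)/a = (2.24 − 4.49)/-1.9 = 1.19 s

Phase 4 (accelerating): v₀ = 2.24 m/s, a = 1 m/s².
v = v₀ + at = 2.24 + (1)(2) = 4.24 m/s
Δx = v₀t + ½at² = 2.24·2 + 0.5·1·2² = 6.47 m
Final speed = 4.24 m/s

4.24 m/s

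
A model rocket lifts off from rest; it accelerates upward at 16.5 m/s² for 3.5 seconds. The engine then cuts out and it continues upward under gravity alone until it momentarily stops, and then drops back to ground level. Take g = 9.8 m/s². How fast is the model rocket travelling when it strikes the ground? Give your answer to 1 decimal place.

72.9 m/s

Phase 1 (powered ascent): v₀ = 0 m/s, a = 16.5 m/s².
v = v₀ + at = 0 + (16.5)(3.5) = 57.8 m/s
Δx = v₀t + ½at² = 0·3.5 + 0.5·16.5·3.5² = 101 m

Phase 2 (coasting upward): v₀ = 57.8 m/s, a = -9.8 m/s².
v = v₀ + at → t = (0 − 57.8) / -9.8 = 5.89 s
v² = v₀² + 2aΔx → Δx = (0² − 57.8²)/(2·-9.8) = 170 m

Phase 3 (free fall): v₀ = 0 m/s, a = -9.8 m/s².
Falls 271 m from rest: t = √(2·271/9.8) = 7.44 s; v = g·t = 72.9 m/s.
Impact speed = 72.9 m/s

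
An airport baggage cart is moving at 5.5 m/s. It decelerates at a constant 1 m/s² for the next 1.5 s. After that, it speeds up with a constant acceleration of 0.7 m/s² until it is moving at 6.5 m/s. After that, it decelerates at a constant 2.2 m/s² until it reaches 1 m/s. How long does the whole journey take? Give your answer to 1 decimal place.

7.6 s

Phase 1 (decelerating): v₀ = 5.50 m/s, a = -1 m/s².
v = v₀ + at = 5.50 + (-1)(1.5) = 4.00 m/s
Δx = v₀t + ½at² = 5.50·1.5 + 0.5·-1·1.5² = 7.12 m

Phase 2 (accelerating): v₀ = 4.00 m/s, a = 0.7 m/s².
v = v₀ + at → t = (6.5 − 4.00) / 0.7 = 3.57 s
v² = v₀² + 2aΔx → Δx = (6.5² − 4.00²)/(2·0.7) = 18.8 m

Phase 3 (decelerating): v₀ = 6.50 m/s, a = -2.2 m/s².
v = v₀ + at → t = (1 − 6.50) / -2.2 = 2.50 s
v² = v₀² + 2aΔx → Δx = (1² − 6.50²)/(2·-2.2) = 9.38 m
Total time = 1.50 + 3.57 + 2.50 = 7.57 s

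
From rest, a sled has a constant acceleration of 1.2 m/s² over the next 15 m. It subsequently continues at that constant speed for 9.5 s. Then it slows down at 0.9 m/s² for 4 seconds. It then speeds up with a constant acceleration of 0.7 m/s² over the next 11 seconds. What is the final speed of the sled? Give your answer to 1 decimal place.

Phase 1 (accelerating): v₀ = 0 m/s, a = 1.2 m/s².
v² = v₀² + 2aΔx = 0² + 2·1.2·15 = 36.0 → v = 6.00 m/s
t = (v − v₀)/a = (6.00 − 0)/1.2 = 5.00 s

Phase 2 (constant speed): v₀ = 6.00 m/s, a = 0 m/s².
v = v₀ + at = 6.00 + (0)(9.5) = 6.00 m/s
Δx = v₀t + ½at² = 6.00·9.5 + 0.5·0·9.5² = 57.0 m

Phase 3 (decelerating): v₀ = 6.00 m/s, a = -0.9 m/s².
v = v₀ + at = 6.00 + (-0.9)(4) = 2.40 m/s
Δx = v₀t + ½at² = 6.00·4 + 0.5·-0.9·4² = 16.8 m

Phase 4 (accelerating): v₀ = 2.40 m/s, a = 0.7 m/s².
v = v₀ + at = 2.40 + (0.7)(11) = 10.1 m/s
Δx = v₀t + ½at² = 2.40·11 + 0.5·0.7·11² = 68.8 m
Final speed = 10.1 m/s

10.1 m/s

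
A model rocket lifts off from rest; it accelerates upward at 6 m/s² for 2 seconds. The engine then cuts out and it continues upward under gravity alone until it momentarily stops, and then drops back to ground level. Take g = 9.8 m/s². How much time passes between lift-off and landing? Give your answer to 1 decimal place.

5.2 s

Phase 1 (powered ascent): v₀ = 0 m/s, a = 6 m/s².
v = v₀ + at = 0 + (6)(2) = 12.0 m/s
Δx = v₀t + ½at² = 0·2 + 0.5·6·2² = 12.0 m

Phase 2 (coasting upward): v₀ = 12.0 m/s, a = -9.8 m/s².
v = v₀ + at → t = (0 − 12.0) / -9.8 = 1.22 s
v² = v₀² + 2aΔx → Δx = (0² − 12.0²)/(2·-9.8) = 7.35 m

Phase 3 (free fall): v₀ = 0 m/s, a = -9.8 m/s².
Falls 19.3 m from rest: t = √(2·19.3/9.8) = 1.99 s; v = g·t = 19.5 m/s.
Total time = 2.00 + 1.22 + 1.99 = 5.21 s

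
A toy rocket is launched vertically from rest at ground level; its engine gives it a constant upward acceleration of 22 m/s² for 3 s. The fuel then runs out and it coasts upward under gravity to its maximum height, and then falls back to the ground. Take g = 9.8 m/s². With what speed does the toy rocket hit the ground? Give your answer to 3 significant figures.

79.3 m/s

Phase 1 (powered ascent): v₀ = 0 m/s, a = 22 m/s².
v = v₀ + at = 0 + (22)(3) = 66.0 m/s
Δx = v₀t + ½at² = 0·3 + 0.5·22·3² = 99.0 m

Phase 2 (coasting upward): v₀ = 66.0 m/s, a = -9.8 m/s².
v = v₀ + at → t = (0 − 66.0) / -9.8 = 6.73 s
v² = v₀² + 2aΔx → Δx = (0² − 66.0²)/(2·-9.8) = 222 m

Phase 3 (free fall): v₀ = 0 m/s, a = -9.8 m/s².
Falls 321 m from rest: t = √(2·321/9.8) = 8.10 s; v = g·t = 79.3 m/s.
Impact speed = 79.3 m/s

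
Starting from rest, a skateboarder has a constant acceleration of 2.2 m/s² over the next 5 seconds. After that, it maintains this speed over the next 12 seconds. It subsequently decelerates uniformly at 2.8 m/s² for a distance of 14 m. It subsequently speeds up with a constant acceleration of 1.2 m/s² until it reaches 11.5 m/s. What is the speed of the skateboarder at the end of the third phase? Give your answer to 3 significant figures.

Phase 1 (accelerating): v₀ = 0 m/s, a = 2.2 m/s².
v = v₀ + at = 0 + (2.2)(5) = 11.0 m/s
Δx = v₀t + ½at² = 0·5 + 0.5·2.2·5² = 27.5 m

Phase 2 (constant speed): v₀ = 11.0 m/s, a = 0 m/s².
v = v₀ + at = 11.0 + (0)(12) = 11.0 m/s
Δx = v₀t + ½at² = 11.0·12 + 0.5·0·12² = 132 m

Phase 3 (decelerating): v₀ = 11.0 m/s, a = -2.8 m/s².
v² = v₀² + 2aΔx = 11.0² + 2·-2.8·14 = 42.6 → v = 6.53 m/s
t = (v − v₀)/a = (6.53 − 11.0)/-2.8 = 1.60 s
Speed at end of phase 3 = 6.53 m/s

6.53 m/s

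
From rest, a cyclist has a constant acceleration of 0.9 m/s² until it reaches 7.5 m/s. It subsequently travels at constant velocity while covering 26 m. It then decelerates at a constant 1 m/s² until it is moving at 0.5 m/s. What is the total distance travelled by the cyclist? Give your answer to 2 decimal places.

Phase 1 (accelerating): v₀ = 0 m/s, a = 0.9 m/s².
v = v₀ + at → t = (7.5 − 0) / 0.9 = 8.33 s
v² = v₀² + 2aΔx → Δx = (7.5² − 0²)/(2·0.9) = 31.2 m

Phase 2 (constant speed): v₀ = 7.50 m/s, a = 0 m/s².
Constant speed: t = d/v = 26/7.50 = 3.47 s

Phase 3 (decelerating): v₀ = 7.50 m/s, a = -1 m/s².
v = v₀ + at → t = (0.5 − 7.50) / -1 = 7.00 s
v² = v₀² + 2aΔx → Δx = (0.5² − 7.50²)/(2·-1) = 28.0 m
Total distance = 31.2 + 26.0 + 28.0 = 85.2 m

85.25 m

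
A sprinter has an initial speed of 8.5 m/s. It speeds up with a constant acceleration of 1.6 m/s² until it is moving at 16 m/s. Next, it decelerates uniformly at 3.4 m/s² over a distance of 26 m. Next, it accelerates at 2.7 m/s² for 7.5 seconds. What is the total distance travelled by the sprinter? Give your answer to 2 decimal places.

226.11 m

Phase 1 (accelerating): v₀ = 8.50 m/s, a = 1.6 m/s².
v = v₀ + at → t = (16 − 8.50) / 1.6 = 4.69 s
v² = v₀² + 2aΔx → Δx = (16² − 8.50²)/(2·1.6) = 57.4 m

Phase 2 (decelerating): v₀ = 16.0 m/s, a = -3.4 m/s².
v² = v₀² + 2aΔx = 16.0² + 2·-3.4·26 = 79.2 → v = 8.90 m/s
t = (v − v₀)/a = (8.90 − 16.0)/-3.4 = 2.09 s

Phase 3 (accelerating): v₀ = 8.90 m/s, a = 2.7 m/s².
v = v₀ + at = 8.90 + (2.7)(7.5) = 29.1 m/s
Δx = v₀t + ½at² = 8.90·7.5 + 0.5·2.7·7.5² = 143 m
Total distance = 57.4 + 26.0 + 143 = 226 m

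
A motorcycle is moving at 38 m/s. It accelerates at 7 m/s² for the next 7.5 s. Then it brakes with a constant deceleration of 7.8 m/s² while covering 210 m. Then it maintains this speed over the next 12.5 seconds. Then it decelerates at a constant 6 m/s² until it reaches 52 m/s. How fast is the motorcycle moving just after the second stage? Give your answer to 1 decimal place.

Phase 1 (accelerating): v₀ = 38.0 m/s, a = 7 m/s².
v = v₀ + at = 38.0 + (7)(7.5) = 90.5 m/s
Δx = v₀t + ½at² = 38.0·7.5 + 0.5·7·7.5² = 482 m

Phase 2 (decelerating): v₀ = 90.5 m/s, a = -7.8 m/s².
v² = v₀² + 2aΔx = 90.5² + 2·-7.8·210 = 4910 → v = 70.1 m/s
t = (v − v₀)/a = (70.1 − 90.5)/-7.8 = 2.62 s
Speed at end of phase 2 = 70.1 m/s

70.1 m/s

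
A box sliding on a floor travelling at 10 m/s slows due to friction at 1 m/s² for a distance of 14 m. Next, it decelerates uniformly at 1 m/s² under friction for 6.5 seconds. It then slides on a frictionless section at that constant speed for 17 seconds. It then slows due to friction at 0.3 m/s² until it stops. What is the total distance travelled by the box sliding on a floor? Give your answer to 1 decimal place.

Phase 1 (decelerating): v₀ = 10.0 m/s, a = -1 m/s².
v² = v₀² + 2aΔx = 10.0² + 2·-1·14 = 72.0 → v = 8.49 m/s
t = (v − v₀)/a = (8.49 − 10.0)/-1 = 1.51 s

Phase 2 (decelerating): v₀ = 8.49 m/s, a = -1 m/s².
v = v₀ + at = 8.49 + (-1)(6.5) = 1.99 m/s
Δx = v₀t + ½at² = 8.49·6.5 + 0.5·-1·6.5² = 34.0 m

Phase 3 (constant speed): v₀ = 1.99 m/s, a = 0 m/s².
v = v₀ + at = 1.99 + (0)(17) = 1.99 m/s
Δx = v₀t + ½at² = 1.99·17 + 0.5·0·17² = 33.7 m

Phase 4 (decelerating): v₀ = 1.99 m/s, a = -0.3 m/s².
v = v₀ + at → t = (0 − 1.99) / -0.3 = 6.62 s
v² = v₀² + 2aΔx → Δx = (0² − 1.99²)/(2·-0.3) = 6.57 m
Total distance = 14.0 + 34.0 + 33.7 + 6.57 = 88.3 m

88.3 m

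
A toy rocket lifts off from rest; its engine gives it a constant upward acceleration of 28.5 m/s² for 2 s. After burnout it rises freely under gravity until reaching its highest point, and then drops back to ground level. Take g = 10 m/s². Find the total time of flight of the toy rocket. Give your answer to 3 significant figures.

14.3 s

Phase 1 (powered ascent): v₀ = 0 m/s, a = 28.5 m/s².
v = v₀ + at = 0 + (28.5)(2) = 57.0 m/s
Δx = v₀t + ½at² = 0·2 + 0.5·28.5·2² = 57.0 m

Phase 2 (coasting upward): v₀ = 57.0 m/s, a = -10 m/s².
v = v₀ + at → t = (0 − 57.0) / -10 = 5.70 s
v² = v₀² + 2aΔx → Δx = (0² − 57.0²)/(2·-10) = 162 m

Phase 3 (free fall): v₀ = 0 m/s, a = -10 m/s².
Falls 219 m from rest: t = √(2·219/10) = 6.62 s; v = g·t = 66.2 m/s.
Total time = 2.00 + 5.70 + 6.62 = 14.3 s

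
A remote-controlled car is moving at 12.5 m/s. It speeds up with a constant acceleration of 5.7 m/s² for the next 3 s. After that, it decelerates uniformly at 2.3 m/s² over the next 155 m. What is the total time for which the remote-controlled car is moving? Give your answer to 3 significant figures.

Phase 1 (accelerating): v₀ = 12.5 m/s, a = 5.7 m/s².
v = v₀ + at = 12.5 + (5.7)(3) = 29.6 m/s
Δx = v₀t + ½at² = 12.5·3 + 0.5·5.7·3² = 63.2 m

Phase 2 (decelerating): v₀ = 29.6 m/s, a = -2.3 m/s².
v² = v₀² + 2aΔx = 29.6² + 2·-2.3·155 = 163 → v = 12.8 m/s
t = (v − v₀)/a = (12.8 − 29.6)/-2.3 = 7.32 s
Total time = 3.00 + 7.32 = 10.3 s

10.3 s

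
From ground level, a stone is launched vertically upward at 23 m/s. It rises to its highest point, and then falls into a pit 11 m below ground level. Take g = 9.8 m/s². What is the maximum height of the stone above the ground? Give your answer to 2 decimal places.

Phase 1 (rising): v₀ = 23.0 m/s, a = -9.8 m/s².
v = v₀ + at → t = (0 − 23.0) / -9.8 = 2.35 s
v² = v₀² + 2aΔx → Δx = (0² − 23.0²)/(2·-9.8) = 27.0 m
Maximum height = 27.0 m

26.99 m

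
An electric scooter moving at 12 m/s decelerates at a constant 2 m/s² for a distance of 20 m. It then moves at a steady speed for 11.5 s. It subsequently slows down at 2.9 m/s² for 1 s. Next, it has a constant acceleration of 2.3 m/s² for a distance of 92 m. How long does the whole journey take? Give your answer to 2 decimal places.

21.50 s

Phase 1 (decelerating): v₀ = 12.0 m/s, a = -2 m/s².
v² = v₀² + 2aΔx = 12.0² + 2·-2·20 = 64.0 → v = 8.00 m/s
t = (v − v₀)/a = (8.00 − 12.0)/-2 = 2.00 s

Phase 2 (constant speed): v₀ = 8.00 m/s, a = 0 m/s².
v = v₀ + at = 8.00 + (0)(11.5) = 8.00 m/s
Δx = v₀t + ½at² = 8.00·11.5 + 0.5·0·11.5² = 92.0 m

Phase 3 (decelerating): v₀ = 8.00 m/s, a = -2.9 m/s².
v = v₀ + at = 8.00 + (-2.9)(1) = 5.10 m/s
Δx = v₀t + ½at² = 8.00·1 + 0.5·-2.9·1² = 6.55 m

Phase 4 (accelerating): v₀ = 5.10 m/s, a = 2.3 m/s².
v² = v₀² + 2aΔx = 5.10² + 2·2.3·92 = 449 → v = 21.2 m/s
t = (v − v₀)/a = (21.2 − 5.10)/2.3 = 7.00 s
Total time = 2.00 + 11.5 + 1.00 + 7.00 = 21.5 s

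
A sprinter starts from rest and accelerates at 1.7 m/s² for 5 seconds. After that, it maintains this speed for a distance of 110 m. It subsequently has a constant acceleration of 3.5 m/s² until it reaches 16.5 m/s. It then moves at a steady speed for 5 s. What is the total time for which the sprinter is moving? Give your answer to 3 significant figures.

Phase 1 (accelerating): v₀ = 0 m/s, a = 1.7 m/s².
v = v₀ + at = 0 + (1.7)(5) = 8.50 m/s
Δx = v₀t + ½at² = 0·5 + 0.5·1.7·5² = 21.2 m

Phase 2 (constant speed): v₀ = 8.50 m/s, a = 0 m/s².
Constant speed: t = d/v = 110/8.50 = 12.9 s

Phase 3 (accelerating): v₀ = 8.50 m/s, a = 3.5 m/s².
v = v₀ + at → t = (16.5 − 8.50) / 3.5 = 2.29 s
v² = v₀² + 2aΔx → Δx = (16.5² − 8.50²)/(2·3.5) = 28.6 m

Phase 4 (constant speed): v₀ = 16.5 m/s, a = 0 m/s².
v = v₀ + at = 16.5 + (0)(5) = 16.5 m/s
Δx = v₀t + ½at² = 16.5·5 + 0.5·0·5² = 82.5 m
Total time = 5.00 + 12.9 + 2.29 + 5.00 = 25.2 s

25.2 s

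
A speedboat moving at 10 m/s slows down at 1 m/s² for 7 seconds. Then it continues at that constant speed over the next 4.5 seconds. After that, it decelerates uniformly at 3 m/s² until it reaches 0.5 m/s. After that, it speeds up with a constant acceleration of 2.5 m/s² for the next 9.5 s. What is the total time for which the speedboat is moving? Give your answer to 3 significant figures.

21.8 s

Phase 1 (decelerating): v₀ = 10.0 m/s, a = -1 m/s².
v = v₀ + at = 10.0 + (-1)(7) = 3.00 m/s
Δx = v₀t + ½at² = 10.0·7 + 0.5·-1·7² = 45.5 m

Phase 2 (constant speed): v₀ = 3.00 m/s, a = 0 m/s².
v = v₀ + at = 3.00 + (0)(4.5) = 3.00 m/s
Δx = v₀t + ½at² = 3.00·4.5 + 0.5·0·4.5² = 13.5 m

Phase 3 (decelerating): v₀ = 3.00 m/s, a = -3 m/s².
v = v₀ + at → t = (0.5 − 3.00) / -3 = 0.833 s
v² = v₀² + 2aΔx → Δx = (0.5² − 3.00²)/(2·-3) = 1.46 m

Phase 4 (accelerating): v₀ = 0.500 m/s, a = 2.5 m/s².
v = v₀ + at = 0.500 + (2.5)(9.5) = 24.2 m/s
Δx = v₀t + ½at² = 0.500·9.5 + 0.5·2.5·9.5² = 118 m
Total time = 7.00 + 4.50 + 0.833 + 9.50 = 21.8 s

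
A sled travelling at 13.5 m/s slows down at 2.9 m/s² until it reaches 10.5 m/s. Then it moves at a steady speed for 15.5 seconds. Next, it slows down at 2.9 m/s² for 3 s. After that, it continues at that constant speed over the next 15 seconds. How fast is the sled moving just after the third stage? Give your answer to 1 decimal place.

Phase 1 (decelerating): v₀ = 13.5 m/s, a = -2.9 m/s².
v = v₀ + at → t = (10.5 − 13.5) / -2.9 = 1.03 s
v² = v₀² + 2aΔx → Δx = (10.5² − 13.5²)/(2·-2.9) = 12.4 m

Phase 2 (constant speed): v₀ = 10.5 m/s, a = 0 m/s².
v = v₀ + at = 10.5 + (0)(15.5) = 10.5 m/s
Δx = v₀t + ½at² = 10.5·15.5 + 0.5·0·15.5² = 163 m

Phase 3 (decelerating): v₀ = 10.5 m/s, a = -2.9 m/s².
v = v₀ + at = 10.5 + (-2.9)(3) = 1.80 m/s
Δx = v₀t + ½at² = 10.5·3 + 0.5·-2.9·3² = 18.5 m
Speed at end of phase 3 = 1.80 m/s

1.8 m/s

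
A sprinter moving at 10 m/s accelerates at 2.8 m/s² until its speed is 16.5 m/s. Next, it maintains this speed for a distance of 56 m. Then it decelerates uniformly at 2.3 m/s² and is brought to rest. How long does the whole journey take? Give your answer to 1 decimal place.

Phase 1 (accelerating): v₀ = 10.0 m/s, a = 2.8 m/s².
v = v₀ + at → t = (16.5 − 10.0) / 2.8 = 2.32 s
v² = v₀² + 2aΔx → Δx = (16.5² − 10.0²)/(2·2.8) = 30.8 m

Phase 2 (constant speed): v₀ = 16.5 m/s, a = 0 m/s².
Constant speed: t = d/v = 56/16.5 = 3.39 s

Phase 3 (decelerating): v₀ = 16.5 m/s, a = -2.3 m/s².
v = v₀ + at → t = (0 − 16.5) / -2.3 = 7.17 s
v² = v₀² + 2aΔx → Δx = (0² − 16.5²)/(2·-2.3) = 59.2 m
Total time = 2.32 + 3.39 + 7.17 = 12.9 s

12.9 s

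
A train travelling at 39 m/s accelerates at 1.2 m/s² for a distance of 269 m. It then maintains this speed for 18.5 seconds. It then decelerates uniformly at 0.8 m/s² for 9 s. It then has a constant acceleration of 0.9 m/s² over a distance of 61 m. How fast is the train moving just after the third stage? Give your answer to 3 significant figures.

Phase 1 (accelerating): v₀ = 39.0 m/s, a = 1.2 m/s².
v² = v₀² + 2aΔx = 39.0² + 2·1.2·269 = 2170 → v = 46.5 m/s
t = (v − v₀)/a = (46.5 − 39.0)/1.2 = 6.29 s

Phase 2 (constant speed): v₀ = 46.5 m/s, a = 0 m/s².
v = v₀ + at = 46.5 + (0)(18.5) = 46.5 m/s
Δx = v₀t + ½at² = 46.5·18.5 + 0.5·0·18.5² = 861 m

Phase 3 (decelerating): v₀ = 46.5 m/s, a = -0.8 m/s².
v = v₀ + at = 46.5 + (-0.8)(9) = 39.3 m/s
Δx = v₀t + ½at² = 46.5·9 + 0.5·-0.8·9² = 387 m
Speed at end of phase 3 = 39.3 m/s

39.3 m/s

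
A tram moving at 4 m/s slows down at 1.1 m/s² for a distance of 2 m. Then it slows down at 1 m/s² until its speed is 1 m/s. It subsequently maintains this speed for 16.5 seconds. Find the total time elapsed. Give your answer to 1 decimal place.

Phase 1 (decelerating): v₀ = 4.00 m/s, a = -1.1 m/s².
v² = v₀² + 2aΔx = 4.00² + 2·-1.1·2 = 11.6 → v = 3.41 m/s
t = (v − v₀)/a = (3.41 − 4.00)/-1.1 = 0.540 s

Phase 2 (decelerating): v₀ = 3.41 m/s, a = -1 m/s².
v = v₀ + at → t = (1 − 3.41) / -1 = 2.41 s
v² = v₀² + 2aΔx → Δx = (1² − 3.41²)/(2·-1) = 5.30 m

Phase 3 (constant speed): v₀ = 1.00 m/s, a = 0 m/s².
v = v₀ + at = 1.00 + (0)(16.5) = 1.00 m/s
Δx = v₀t + ½at² = 1.00·16.5 + 0.5·0·16.5² = 16.5 m
Total time = 0.540 + 2.41 + 16.5 = 19.4 s

19.4 s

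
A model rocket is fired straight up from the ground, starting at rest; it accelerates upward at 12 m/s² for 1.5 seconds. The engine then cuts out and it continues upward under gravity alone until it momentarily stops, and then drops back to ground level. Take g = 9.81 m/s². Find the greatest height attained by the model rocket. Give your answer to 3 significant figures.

Phase 1 (powered ascent): v₀ = 0 m/s, a = 12 m/s².
v = v₀ + at = 0 + (12)(1.5) = 18.0 m/s
Δx = v₀t + ½at² = 0·1.5 + 0.5·12·1.5² = 13.5 m

Phase 2 (coasting upward): v₀ = 18.0 m/s, a = -9.81 m/s².
v = v₀ + at → t = (0 − 18.0) / -9.81 = 1.83 s
v² = v₀² + 2aΔx → Δx = (0² − 18.0²)/(2·-9.81) = 16.5 m
Maximum height = 13.5 + 16.5 = 30.0 m

30.0 m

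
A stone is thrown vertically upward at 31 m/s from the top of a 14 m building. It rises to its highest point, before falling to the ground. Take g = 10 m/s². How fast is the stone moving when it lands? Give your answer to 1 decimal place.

Phase 1 (rising): v₀ = 31.0 m/s, a = -10 m/s².
v = v₀ + at → t = (0 − 31.0) / -10 = 3.10 s
v² = v₀² + 2aΔx → Δx = (0² − 31.0²)/(2·-10) = 48.0 m

Phase 2 (falling): v₀ = 0 m/s, a = -10 m/s².
Falls 62.0 m from rest: t = √(2·62.0/10) = 3.52 s; v = g·t = 35.2 m/s.
Final speed = 35.2 m/s

35.2 m/s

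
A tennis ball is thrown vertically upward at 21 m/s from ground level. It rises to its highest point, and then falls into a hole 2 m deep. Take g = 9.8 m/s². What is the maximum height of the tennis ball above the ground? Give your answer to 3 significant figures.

22.5 m

Phase 1 (rising): v₀ = 21.0 m/s, a = -9.8 m/s².
v = v₀ + at → t = (0 − 21.0) / -9.8 = 2.14 s
v² = v₀² + 2aΔx → Δx = (0² − 21.0²)/(2·-9.8) = 22.5 m
Maximum height = 22.5 m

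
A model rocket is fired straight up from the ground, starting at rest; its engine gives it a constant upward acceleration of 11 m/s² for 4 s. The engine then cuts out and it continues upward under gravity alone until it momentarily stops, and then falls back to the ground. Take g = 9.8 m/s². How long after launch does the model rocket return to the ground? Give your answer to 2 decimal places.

14.66 s

Phase 1 (powered ascent): v₀ = 0 m/s, a = 11 m/s².
v = v₀ + at = 0 + (11)(4) = 44.0 m/s
Δx = v₀t + ½at² = 0·4 + 0.5·11·4² = 88.0 m

Phase 2 (coasting upward): v₀ = 44.0 m/s, a = -9.8 m/s².
v = v₀ + at → t = (0 − 44.0) / -9.8 = 4.49 s
v² = v₀² + 2aΔx → Δx = (0² − 44.0²)/(2·-9.8) = 98.8 m

Phase 3 (free fall): v₀ = 0 m/s, a = -9.8 m/s².
Falls 187 m from rest: t = √(2·187/9.8) = 6.17 s; v = g·t = 60.5 m/s.
Total time = 4.00 + 4.49 + 6.17 = 14.7 s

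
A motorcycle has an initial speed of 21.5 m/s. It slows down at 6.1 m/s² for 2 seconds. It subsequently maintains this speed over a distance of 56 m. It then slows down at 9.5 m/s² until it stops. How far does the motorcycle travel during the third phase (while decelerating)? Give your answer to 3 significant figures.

Phase 1 (decelerating): v₀ = 21.5 m/s, a = -6.1 m/s².
v = v₀ + at = 21.5 + (-6.1)(2) = 9.30 m/s
Δx = v₀t + ½at² = 21.5·2 + 0.5·-6.1·2² = 30.8 m

Phase 2 (constant speed): v₀ = 9.30 m/s, a = 0 m/s².
Constant speed: t = d/v = 56/9.30 = 6.02 s

Phase 3 (decelerating): v₀ = 9.30 m/s, a = -9.5 m/s².
v = v₀ + at → t = (0 − 9.30) / -9.5 = 0.979 s
v² = v₀² + 2aΔx → Δx = (0² − 9.30²)/(2·-9.5) = 4.55 m
Distance in phase 3 = 4.55 m

4.55 m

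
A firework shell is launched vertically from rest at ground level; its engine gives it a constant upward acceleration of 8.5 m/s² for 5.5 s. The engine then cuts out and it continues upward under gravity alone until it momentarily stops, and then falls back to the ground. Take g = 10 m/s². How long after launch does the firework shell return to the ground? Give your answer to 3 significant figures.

17.1 s

Phase 1 (powered ascent): v₀ = 0 m/s, a = 8.5 m/s².
v = v₀ + at = 0 + (8.5)(5.5) = 46.8 m/s
Δx = v₀t + ½at² = 0·5.5 + 0.5·8.5·5.5² = 129 m

Phase 2 (coasting upward): v₀ = 46.8 m/s, a = -10 m/s².
v = v₀ + at → t = (0 − 46.8) / -10 = 4.67 s
v² = v₀² + 2aΔx → Δx = (0² − 46.8²)/(2·-10) = 109 m

Phase 3 (free fall): v₀ = 0 m/s, a = -10 m/s².
Falls 238 m from rest: t = √(2·238/10) = 6.90 s; v = g·t = 69.0 m/s.
Total time = 5.50 + 4.67 + 6.90 = 17.1 s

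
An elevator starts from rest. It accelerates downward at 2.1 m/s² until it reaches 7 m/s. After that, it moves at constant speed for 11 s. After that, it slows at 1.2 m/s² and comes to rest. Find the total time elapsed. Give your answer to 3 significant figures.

Phase 1 (accelerating): v₀ = 0 m/s, a = 2.1 m/s².
v = v₀ + at → t = (7 − 0) / 2.1 = 3.33 s
v² = v₀² + 2aΔx → Δx = (7² − 0²)/(2·2.1) = 11.7 m

Phase 2 (constant speed): v₀ = 7.00 m/s, a = 0 m/s².
v = v₀ + at = 7.00 + (0)(11) = 7.00 m/s
Δx = v₀t + ½at² = 7.00·11 + 0.5·0·11² = 77.0 m

Phase 3 (decelerating): v₀ = 7.00 m/s, a = -1.2 m/s².
v = v₀ + at → t = (0 − 7.00) / -1.2 = 5.83 s
v² = v₀² + 2aΔx → Δx = (0² − 7.00²)/(2·-1.2) = 20.4 m
Total time = 3.33 + 11.0 + 5.83 = 20.2 s

20.2 s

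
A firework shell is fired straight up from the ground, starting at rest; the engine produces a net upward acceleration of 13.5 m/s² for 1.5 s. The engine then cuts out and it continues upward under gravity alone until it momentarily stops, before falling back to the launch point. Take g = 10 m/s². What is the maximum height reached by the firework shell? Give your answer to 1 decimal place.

35.7 m

Phase 1 (powered ascent): v₀ = 0 m/s, a = 13.5 m/s².
v = v₀ + at = 0 + (13.5)(1.5) = 20.2 m/s
Δx = v₀t + ½at² = 0·1.5 + 0.5·13.5·1.5² = 15.2 m

Phase 2 (coasting upward): v₀ = 20.2 m/s, a = -10 m/s².
v = v₀ + at → t = (0 − 20.2) / -10 = 2.02 s
v² = v₀² + 2aΔx → Δx = (0² − 20.2²)/(2·-10) = 20.5 m
Maximum height = 15.2 + 20.5 = 35.7 m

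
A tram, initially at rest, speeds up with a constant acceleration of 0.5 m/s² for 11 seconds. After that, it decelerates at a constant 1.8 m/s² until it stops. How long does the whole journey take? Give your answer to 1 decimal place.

14.1 s

Phase 1 (accelerating): v₀ = 0 m/s, a = 0.5 m/s².
v = v₀ + at = 0 + (0.5)(11) = 5.50 m/s
Δx = v₀t + ½at² = 0·11 + 0.5·0.5·11² = 30.2 m

Phase 2 (decelerating): v₀ = 5.50 m/s, a = -1.8 m/s².
v = v₀ + at → t = (0 − 5.50) / -1.8 = 3.06 s
v² = v₀² + 2aΔx → Δx = (0² − 5.50²)/(2·-1.8) = 8.40 m
Total time = 11.0 + 3.06 = 14.1 s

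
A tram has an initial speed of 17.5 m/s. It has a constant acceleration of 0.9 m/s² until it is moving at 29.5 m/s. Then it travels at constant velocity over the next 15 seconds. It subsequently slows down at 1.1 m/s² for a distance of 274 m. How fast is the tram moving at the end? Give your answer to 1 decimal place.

Phase 1 (accelerating): v₀ = 17.5 m/s, a = 0.9 m/s².
v = v₀ + at → t = (29.5 − 17.5) / 0.9 = 13.3 s
v² = v₀² + 2aΔx → Δx = (29.5² − 17.5²)/(2·0.9) = 313 m

Phase 2 (constant speed): v₀ = 29.5 m/s, a = 0 m/s².
v = v₀ + at = 29.5 + (0)(15) = 29.5 m/s
Δx = v₀t + ½at² = 29.5·15 + 0.5·0·15² = 442 m

Phase 3 (decelerating): v₀ = 29.5 m/s, a = -1.1 m/s².
v² = v₀² + 2aΔx = 29.5² + 2·-1.1·274 = 267 → v = 16.4 m/s
t = (v − v₀)/a = (16.4 − 29.5)/-1.1 = 12.0 s
Final speed = 16.4 m/s

16.4 m/s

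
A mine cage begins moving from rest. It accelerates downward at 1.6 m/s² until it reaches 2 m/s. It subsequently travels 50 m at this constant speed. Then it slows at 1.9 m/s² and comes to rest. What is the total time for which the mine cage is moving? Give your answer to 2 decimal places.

27.30 s

Phase 1 (accelerating): v₀ = 0 m/s, a = 1.6 m/s².
v = v₀ + at → t = (2 − 0) / 1.6 = 1.25 s
v² = v₀² + 2aΔx → Δx = (2² − 0²)/(2·1.6) = 1.25 m

Phase 2 (constant speed): v₀ = 2.00 m/s, a = 0 m/s².
Constant speed: t = d/v = 50/2.00 = 25.0 s

Phase 3 (decelerating): v₀ = 2.00 m/s, a = -1.9 m/s².
v = v₀ + at → t = (0 − 2.00) / -1.9 = 1.05 s
v² = v₀² + 2aΔx → Δx = (0² − 2.00²)/(2·-1.9) = 1.05 m
Total time = 1.25 + 25.0 + 1.05 = 27.3 s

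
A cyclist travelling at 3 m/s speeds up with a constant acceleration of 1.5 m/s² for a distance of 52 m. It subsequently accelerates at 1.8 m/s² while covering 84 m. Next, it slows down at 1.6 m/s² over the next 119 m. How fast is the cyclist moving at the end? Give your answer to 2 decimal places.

9.31 m/s

Phase 1 (accelerating): v₀ = 3.00 m/s, a = 1.5 m/s².
v² = v₀² + 2aΔx = 3.00² + 2·1.5·52 = 165 → v = 12.8 m/s
t = (v − v₀)/a = (12.8 − 3.00)/1.5 = 6.56 s

Phase 2 (accelerating): v₀ = 12.8 m/s, a = 1.8 m/s².
v² = v₀² + 2aΔx = 12.8² + 2·1.8·84 = 467 → v = 21.6 m/s
t = (v − v₀)/a = (21.6 − 12.8)/1.8 = 4.87 s

Phase 3 (decelerating): v₀ = 21.6 m/s, a = -1.6 m/s².
v² = v₀² + 2aΔx = 21.6² + 2·-1.6·119 = 86.6 → v = 9.31 m/s
t = (v − v₀)/a = (9.31 − 21.6)/-1.6 = 7.70 s
Final speed = 9.31 m/s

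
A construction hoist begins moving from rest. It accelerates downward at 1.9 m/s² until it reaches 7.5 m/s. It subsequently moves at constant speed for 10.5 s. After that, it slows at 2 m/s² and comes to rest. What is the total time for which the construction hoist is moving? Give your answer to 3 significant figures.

Phase 1 (accelerating): v₀ = 0 m/s, a = 1.9 m/s².
v = v₀ + at → t = (7.5 − 0) / 1.9 = 3.95 s
v² = v₀² + 2aΔx → Δx = (7.5² − 0²)/(2·1.9) = 14.8 m

Phase 2 (constant speed): v₀ = 7.50 m/s, a = 0 m/s².
v = v₀ + at = 7.50 + (0)(10.5) = 7.50 m/s
Δx = v₀t + ½at² = 7.50·10.5 + 0.5·0·10.5² = 78.8 m

Phase 3 (decelerating): v₀ = 7.50 m/s, a = -2 m/s².
v = v₀ + at → t = (0 − 7.50) / -2 = 3.75 s
v² = v₀² + 2aΔx → Δx = (0² − 7.50²)/(2·-2) = 14.1 m
Total time = 3.95 + 10.5 + 3.75 = 18.2 s

18.2 s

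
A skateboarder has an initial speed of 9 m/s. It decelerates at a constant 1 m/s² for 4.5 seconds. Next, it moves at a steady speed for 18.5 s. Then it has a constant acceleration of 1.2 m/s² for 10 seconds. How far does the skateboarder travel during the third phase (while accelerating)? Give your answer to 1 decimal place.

105.0 m

Phase 1 (decelerating): v₀ = 9.00 m/s, a = -1 m/s².
v = v₀ + at = 9.00 + (-1)(4.5) = 4.50 m/s
Δx = v₀t + ½at² = 9.00·4.5 + 0.5·-1·4.5² = 30.4 m

Phase 2 (constant speed): v₀ = 4.50 m/s, a = 0 m/s².
v = v₀ + at = 4.50 + (0)(18.5) = 4.50 m/s
Δx = v₀t + ½at² = 4.50·18.5 + 0.5·0·18.5² = 83.2 m

Phase 3 (accelerating): v₀ = 4.50 m/s, a = 1.2 m/s².
v = v₀ + at = 4.50 + (1.2)(10) = 16.5 m/s
Δx = v₀t + ½at² = 4.50·10 + 0.5·1.2·10² = 105 m
Distance in phase 3 = 105 m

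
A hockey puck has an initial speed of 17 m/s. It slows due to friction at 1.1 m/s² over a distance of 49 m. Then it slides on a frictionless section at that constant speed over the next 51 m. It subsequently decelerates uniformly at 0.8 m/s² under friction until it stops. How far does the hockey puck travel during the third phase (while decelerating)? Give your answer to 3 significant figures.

Phase 1 (decelerating): v₀ = 17.0 m/s, a = -1.1 m/s².
v² = v₀² + 2aΔx = 17.0² + 2·-1.1·49 = 181 → v = 13.5 m/s
t = (v − v₀)/a = (13.5 − 17.0)/-1.1 = 3.22 s

Phase 2 (constant speed): v₀ = 13.5 m/s, a = 0 m/s².
Constant speed: t = d/v = 51/13.5 = 3.79 s

Phase 3 (decelerating): v₀ = 13.5 m/s, a = -0.8 m/s².
v = v₀ + at → t = (0 − 13.5) / -0.8 = 16.8 s
v² = v₀² + 2aΔx → Δx = (0² − 13.5²)/(2·-0.8) = 113 m
Distance in phase 3 = 113 m

113 m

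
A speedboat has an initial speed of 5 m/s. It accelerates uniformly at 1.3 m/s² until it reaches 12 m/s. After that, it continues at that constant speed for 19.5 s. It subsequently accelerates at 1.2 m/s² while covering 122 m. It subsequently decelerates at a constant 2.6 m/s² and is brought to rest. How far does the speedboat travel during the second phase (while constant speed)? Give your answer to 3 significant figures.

Phase 1 (accelerating): v₀ = 5.00 m/s, a = 1.3 m/s².
v = v₀ + at → t = (12 − 5.00) / 1.3 = 5.38 s
v² = v₀² + 2aΔx → Δx = (12² − 5.00²)/(2·1.3) = 45.8 m

Phase 2 (constant speed): v₀ = 12.0 m/s, a = 0 m/s².
v = v₀ + at = 12.0 + (0)(19.5) = 12.0 m/s
Δx = v₀t + ½at² = 12.0·19.5 + 0.5·0·19.5² = 234 m
Distance in phase 2 = 234 m

234 m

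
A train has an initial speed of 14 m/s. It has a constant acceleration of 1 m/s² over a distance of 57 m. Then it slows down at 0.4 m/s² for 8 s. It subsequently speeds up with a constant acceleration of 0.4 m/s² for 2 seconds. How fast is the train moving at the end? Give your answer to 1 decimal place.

Phase 1 (accelerating): v₀ = 14.0 m/s, a = 1 m/s².
v² = v₀² + 2aΔx = 14.0² + 2·1·57 = 310 → v = 17.6 m/s
t = (v − v₀)/a = (17.6 − 14.0)/1 = 3.61 s

Phase 2 (decelerating): v₀ = 17.6 m/s, a = -0.4 m/s².
v = v₀ + at = 17.6 + (-0.4)(8) = 14.4 m/s
Δx = v₀t + ½at² = 17.6·8 + 0.5·-0.4·8² = 128 m

Phase 3 (accelerating): v₀ = 14.4 m/s, a = 0.4 m/s².
v = v₀ + at = 14.4 + (0.4)(2) = 15.2 m/s
Δx = v₀t + ½at² = 14.4·2 + 0.5·0.4·2² = 29.6 m
Final speed = 15.2 m/s

15.2 m/s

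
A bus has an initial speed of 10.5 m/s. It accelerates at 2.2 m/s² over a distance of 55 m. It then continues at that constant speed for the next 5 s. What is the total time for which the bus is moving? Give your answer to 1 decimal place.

Phase 1 (accelerating): v₀ = 10.5 m/s, a = 2.2 m/s².
v² = v₀² + 2aΔx = 10.5² + 2·2.2·55 = 352 → v = 18.8 m/s
t = (v − v₀)/a = (18.8 − 10.5)/2.2 = 3.76 s

Phase 2 (constant speed): v₀ = 18.8 m/s, a = 0 m/s².
v = v₀ + at = 18.8 + (0)(5) = 18.8 m/s
Δx = v₀t + ½at² = 18.8·5 + 0.5·0·5² = 93.8 m
Total time = 3.76 + 5.00 = 8.76 s

8.8 s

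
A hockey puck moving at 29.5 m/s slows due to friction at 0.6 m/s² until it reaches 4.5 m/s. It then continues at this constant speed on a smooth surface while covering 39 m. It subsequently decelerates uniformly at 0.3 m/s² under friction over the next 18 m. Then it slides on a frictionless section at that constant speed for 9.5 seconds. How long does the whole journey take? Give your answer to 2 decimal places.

Phase 1 (decelerating): v₀ = 29.5 m/s, a = -0.6 m/s².
v = v₀ + at → t = (4.5 − 29.5) / -0.6 = 41.7 s
v² = v₀² + 2aΔx → Δx = (4.5² − 29.5²)/(2·-0.6) = 708 m

Phase 2 (constant speed): v₀ = 4.50 m/s, a = 0 m/s².
Constant speed: t = d/v = 39/4.50 = 8.67 s

Phase 3 (decelerating): v₀ = 4.50 m/s, a = -0.3 m/s².
v² = v₀² + 2aΔx = 4.50² + 2·-0.3·18 = 9.45 → v = 3.07 m/s
t = (v − v₀)/a = (3.07 − 4.50)/-0.3 = 4.75 s

Phase 4 (constant speed): v₀ = 3.07 m/s, a = 0 m/s².
v = v₀ + at = 3.07 + (0)(9.5) = 3.07 m/s
Δx = v₀t + ½at² = 3.07·9.5 + 0.5·0·9.5² = 29.2 m
Total time = 41.7 + 8.67 + 4.75 + 9.50 = 64.6 s

64.59 s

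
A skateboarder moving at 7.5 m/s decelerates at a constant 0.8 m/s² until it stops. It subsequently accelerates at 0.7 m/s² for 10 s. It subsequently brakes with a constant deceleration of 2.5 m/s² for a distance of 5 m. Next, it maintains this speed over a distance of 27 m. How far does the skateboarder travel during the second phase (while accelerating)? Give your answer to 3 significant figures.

Phase 1 (decelerating): v₀ = 7.50 m/s, a = -0.8 m/s².
v = v₀ + at → t = (0 − 7.50) / -0.8 = 9.38 s
v² = v₀² + 2aΔx → Δx = (0² − 7.50²)/(2·-0.8) = 35.2 m

Phase 2 (accelerating): v₀ = 0 m/s, a = 0.7 m/s².
v = v₀ + at = 0 + (0.7)(10) = 7.00 m/s
Δx = v₀t + ½at² = 0·10 + 0.5·0.7·10² = 35.0 m
Distance in phase 2 = 35.0 m

35.0 m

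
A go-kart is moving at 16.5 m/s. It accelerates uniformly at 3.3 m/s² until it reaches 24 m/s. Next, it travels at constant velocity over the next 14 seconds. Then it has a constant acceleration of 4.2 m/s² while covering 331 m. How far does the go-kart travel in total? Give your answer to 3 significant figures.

713 m

Phase 1 (accelerating): v₀ = 16.5 m/s, a = 3.3 m/s².
v = v₀ + at → t = (24 − 16.5) / 3.3 = 2.27 s
v² = v₀² + 2aΔx → Δx = (24² − 16.5²)/(2·3.3) = 46.0 m

Phase 2 (constant speed): v₀ = 24.0 m/s, a = 0 m/s².
v = v₀ + at = 24.0 + (0)(14) = 24.0 m/s
Δx = v₀t + ½at² = 24.0·14 + 0.5·0·14² = 336 m

Phase 3 (accelerating): v₀ = 24.0 m/s, a = 4.2 m/s².
v² = v₀² + 2aΔx = 24.0² + 2·4.2·331 = 3360 → v = 57.9 m/s
t = (v − v₀)/a = (57.9 − 24.0)/4.2 = 8.08 s
Total distance = 46.0 + 336 + 331 = 713 m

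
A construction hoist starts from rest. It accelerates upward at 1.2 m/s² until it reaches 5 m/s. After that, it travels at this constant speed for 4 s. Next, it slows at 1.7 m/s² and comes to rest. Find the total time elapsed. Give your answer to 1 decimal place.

11.1 s

Phase 1 (accelerating): v₀ = 0 m/s, a = 1.2 m/s².
v = v₀ + at → t = (5 − 0) / 1.2 = 4.17 s
v² = v₀² + 2aΔx → Δx = (5² − 0²)/(2·1.2) = 10.4 m

Phase 2 (constant speed): v₀ = 5.00 m/s, a = 0 m/s².
v = v₀ + at = 5.00 + (0)(4) = 5.00 m/s
Δx = v₀t + ½at² = 5.00·4 + 0.5·0·4² = 20.0 m

Phase 3 (decelerating): v₀ = 5.00 m/s, a = -1.7 m/s².
v = v₀ + at → t = (0 − 5.00) / -1.7 = 2.94 s
v² = v₀² + 2aΔx → Δx = (0² − 5.00²)/(2·-1.7) = 7.35 m
Total time = 4.17 + 4.00 + 2.94 = 11.1 s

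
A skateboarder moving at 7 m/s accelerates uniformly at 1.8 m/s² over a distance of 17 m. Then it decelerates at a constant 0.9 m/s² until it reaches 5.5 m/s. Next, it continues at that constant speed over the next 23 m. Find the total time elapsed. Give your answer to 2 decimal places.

11.68 s

Phase 1 (accelerating): v₀ = 7.00 m/s, a = 1.8 m/s².
v² = v₀² + 2aΔx = 7.00² + 2·1.8·17 = 110 → v = 10.5 m/s
t = (v − v₀)/a = (10.5 − 7.00)/1.8 = 1.94 s

Phase 2 (decelerating): v₀ = 10.5 m/s, a = -0.9 m/s².
v = v₀ + at → t = (5.5 − 10.5) / -0.9 = 5.55 s
v² = v₀² + 2aΔx → Δx = (5.5² − 10.5²)/(2·-0.9) = 44.4 m

Phase 3 (constant speed): v₀ = 5.50 m/s, a = 0 m/s².
Constant speed: t = d/v = 23/5.50 = 4.18 s
Total time = 1.94 + 5.55 + 4.18 = 11.7 s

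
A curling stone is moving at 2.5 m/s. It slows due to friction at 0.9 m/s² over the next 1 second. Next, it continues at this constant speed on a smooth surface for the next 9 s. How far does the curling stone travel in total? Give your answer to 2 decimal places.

Phase 1 (decelerating): v₀ = 2.50 m/s, a = -0.9 m/s².
v = v₀ + at = 2.50 + (-0.9)(1) = 1.60 m/s
Δx = v₀t + ½at² = 2.50·1 + 0.5·-0.9·1² = 2.05 m

Phase 2 (constant speed): v₀ = 1.60 m/s, a = 0 m/s².
v = v₀ + at = 1.60 + (0)(9) = 1.60 m/s
Δx = v₀t + ½at² = 1.60·9 + 0.5·0·9² = 14.4 m
Total distance = 2.05 + 14.4 = 16.4 m

16.45 m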